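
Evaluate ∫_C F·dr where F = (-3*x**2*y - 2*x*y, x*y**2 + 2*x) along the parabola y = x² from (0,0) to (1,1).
109/210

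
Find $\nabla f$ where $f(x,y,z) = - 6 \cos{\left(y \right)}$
(0, 6*sin(y), 0)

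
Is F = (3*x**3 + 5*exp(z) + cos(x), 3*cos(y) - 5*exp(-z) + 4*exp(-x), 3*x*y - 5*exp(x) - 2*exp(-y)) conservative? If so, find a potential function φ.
No, ∇×F = (3*x - 5*exp(-z) + 2*exp(-y), -3*y + 5*exp(x) + 5*exp(z), -4*exp(-x)) ≠ 0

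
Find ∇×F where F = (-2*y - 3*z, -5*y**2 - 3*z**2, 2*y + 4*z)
(6*z + 2, -3, 2)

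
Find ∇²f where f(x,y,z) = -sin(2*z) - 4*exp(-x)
4*sin(2*z) - 4*exp(-x)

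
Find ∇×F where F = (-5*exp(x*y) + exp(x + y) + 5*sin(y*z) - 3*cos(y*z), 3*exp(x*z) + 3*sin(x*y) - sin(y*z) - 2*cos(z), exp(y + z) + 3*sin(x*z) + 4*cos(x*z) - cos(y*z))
(-3*x*exp(x*z) + y*cos(y*z) + z*sin(y*z) + exp(y + z) - 2*sin(z), 3*y*sin(y*z) + 5*y*cos(y*z) + 4*z*sin(x*z) - 3*z*cos(x*z), 5*x*exp(x*y) + 3*y*cos(x*y) + 3*z*exp(x*z) - 3*z*sin(y*z) - 5*z*cos(y*z) - exp(x + y))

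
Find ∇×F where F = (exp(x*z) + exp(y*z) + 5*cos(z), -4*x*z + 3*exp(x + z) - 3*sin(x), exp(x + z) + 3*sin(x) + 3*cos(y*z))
(4*x - 3*z*sin(y*z) - 3*exp(x + z), x*exp(x*z) + y*exp(y*z) - exp(x + z) - 5*sin(z) - 3*cos(x), -z*exp(y*z) - 4*z + 3*exp(x + z) - 3*cos(x))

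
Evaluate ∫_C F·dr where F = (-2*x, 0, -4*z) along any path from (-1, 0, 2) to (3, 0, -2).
-8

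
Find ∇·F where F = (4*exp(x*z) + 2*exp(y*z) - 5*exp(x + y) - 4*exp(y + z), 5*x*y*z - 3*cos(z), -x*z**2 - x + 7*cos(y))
3*x*z + 4*z*exp(x*z) - 5*exp(x + y)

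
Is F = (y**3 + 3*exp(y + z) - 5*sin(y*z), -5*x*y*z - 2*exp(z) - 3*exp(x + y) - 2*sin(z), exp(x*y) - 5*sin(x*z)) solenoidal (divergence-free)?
No, ∇·F = -5*x*z - 5*x*cos(x*z) - 3*exp(x + y)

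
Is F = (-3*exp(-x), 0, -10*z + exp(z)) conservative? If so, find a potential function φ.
Yes, F is conservative. φ = -5*z**2 + exp(z) + 3*exp(-x)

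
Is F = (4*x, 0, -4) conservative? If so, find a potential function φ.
Yes, F is conservative. φ = 2*x**2 - 4*z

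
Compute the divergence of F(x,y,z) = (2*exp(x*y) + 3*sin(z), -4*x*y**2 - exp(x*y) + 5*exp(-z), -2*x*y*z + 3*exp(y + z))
-10*x*y - x*exp(x*y) + 2*y*exp(x*y) + 3*exp(y + z)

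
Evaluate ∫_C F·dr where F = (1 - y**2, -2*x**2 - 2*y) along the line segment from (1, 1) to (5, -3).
208/3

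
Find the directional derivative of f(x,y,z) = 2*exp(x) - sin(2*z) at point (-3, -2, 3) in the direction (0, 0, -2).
2*cos(6)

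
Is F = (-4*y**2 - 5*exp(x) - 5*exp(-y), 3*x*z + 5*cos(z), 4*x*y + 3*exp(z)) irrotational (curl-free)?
No, ∇×F = (x + 5*sin(z), -4*y, 8*y + 3*z - 5*exp(-y))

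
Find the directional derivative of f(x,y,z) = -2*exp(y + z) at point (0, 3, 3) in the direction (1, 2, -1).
-sqrt(6)*exp(6)/3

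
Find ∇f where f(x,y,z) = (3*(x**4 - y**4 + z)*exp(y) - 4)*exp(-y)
(12*x**3, -12*y**3 + 4*exp(-y), 3)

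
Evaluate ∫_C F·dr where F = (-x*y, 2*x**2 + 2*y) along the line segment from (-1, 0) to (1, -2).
10/3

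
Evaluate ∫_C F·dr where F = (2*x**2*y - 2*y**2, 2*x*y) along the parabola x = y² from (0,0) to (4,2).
456/7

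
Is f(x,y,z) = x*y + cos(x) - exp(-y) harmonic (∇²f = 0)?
No, ∇²f = -cos(x) - exp(-y)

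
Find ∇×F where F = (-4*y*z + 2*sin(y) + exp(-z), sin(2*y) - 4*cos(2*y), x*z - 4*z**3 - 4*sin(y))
(-4*cos(y), -4*y - z - exp(-z), 4*z - 2*cos(y))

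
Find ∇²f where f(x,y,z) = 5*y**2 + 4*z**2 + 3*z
18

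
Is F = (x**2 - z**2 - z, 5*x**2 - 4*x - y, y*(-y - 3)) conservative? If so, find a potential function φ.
No, ∇×F = (-2*y - 3, -2*z - 1, 10*x - 4) ≠ 0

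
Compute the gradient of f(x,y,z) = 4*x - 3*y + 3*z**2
(4, -3, 6*z)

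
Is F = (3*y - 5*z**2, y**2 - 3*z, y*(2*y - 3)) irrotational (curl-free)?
No, ∇×F = (4*y, -10*z, -3)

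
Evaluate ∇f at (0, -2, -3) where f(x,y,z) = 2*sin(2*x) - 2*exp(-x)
(6, 0, 0)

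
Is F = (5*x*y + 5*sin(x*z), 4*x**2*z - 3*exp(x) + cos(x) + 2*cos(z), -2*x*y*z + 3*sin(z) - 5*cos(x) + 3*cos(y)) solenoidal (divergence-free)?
No, ∇·F = -2*x*y + 5*y + 5*z*cos(x*z) + 3*cos(z)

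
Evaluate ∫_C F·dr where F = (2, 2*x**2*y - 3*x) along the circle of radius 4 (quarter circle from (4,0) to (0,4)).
120 - 12*pi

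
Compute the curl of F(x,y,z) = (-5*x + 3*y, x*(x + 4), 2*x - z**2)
(0, -2, 2*x + 1)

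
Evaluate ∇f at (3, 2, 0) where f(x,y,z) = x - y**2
(1, -4, 0)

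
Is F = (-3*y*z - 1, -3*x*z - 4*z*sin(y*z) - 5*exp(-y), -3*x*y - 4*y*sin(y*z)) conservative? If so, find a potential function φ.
Yes, F is conservative. φ = -3*x*y*z - x + 4*cos(y*z) + 5*exp(-y)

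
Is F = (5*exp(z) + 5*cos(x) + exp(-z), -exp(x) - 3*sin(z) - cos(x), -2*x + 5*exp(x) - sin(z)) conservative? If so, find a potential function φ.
No, ∇×F = (3*cos(z), -5*exp(x) + 5*exp(z) + 2 - exp(-z), -exp(x) + sin(x)) ≠ 0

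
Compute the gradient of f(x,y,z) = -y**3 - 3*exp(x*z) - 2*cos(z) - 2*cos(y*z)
(-3*z*exp(x*z), -3*y**2 + 2*z*sin(y*z), -3*x*exp(x*z) + 2*y*sin(y*z) + 2*sin(z))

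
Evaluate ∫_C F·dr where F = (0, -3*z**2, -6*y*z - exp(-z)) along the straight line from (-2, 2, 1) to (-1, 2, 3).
-48 - exp(-1) + exp(-3)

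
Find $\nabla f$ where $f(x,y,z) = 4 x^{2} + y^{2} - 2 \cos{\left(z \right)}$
(8*x, 2*y, 2*sin(z))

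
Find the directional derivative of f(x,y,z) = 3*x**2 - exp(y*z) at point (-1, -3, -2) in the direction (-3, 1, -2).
sqrt(14)*(9 - 2*exp(6))/7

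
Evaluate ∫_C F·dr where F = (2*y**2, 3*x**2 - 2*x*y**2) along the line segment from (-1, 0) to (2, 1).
25/6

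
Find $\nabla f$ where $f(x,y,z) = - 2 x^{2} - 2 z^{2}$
(-4*x, 0, -4*z)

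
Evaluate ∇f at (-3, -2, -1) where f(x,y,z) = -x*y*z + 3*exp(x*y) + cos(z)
(-6*exp(6) - 2, -9*exp(6) - 3, -6 + sin(1))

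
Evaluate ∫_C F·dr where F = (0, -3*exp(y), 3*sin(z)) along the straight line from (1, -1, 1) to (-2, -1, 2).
-3*cos(2) + 3*cos(1)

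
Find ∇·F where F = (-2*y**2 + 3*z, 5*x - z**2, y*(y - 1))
0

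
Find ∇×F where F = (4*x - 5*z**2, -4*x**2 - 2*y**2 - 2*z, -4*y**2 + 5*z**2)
(2 - 8*y, -10*z, -8*x)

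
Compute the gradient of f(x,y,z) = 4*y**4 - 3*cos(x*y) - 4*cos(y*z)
(3*y*sin(x*y), 3*x*sin(x*y) + 16*y**3 + 4*z*sin(y*z), 4*y*sin(y*z))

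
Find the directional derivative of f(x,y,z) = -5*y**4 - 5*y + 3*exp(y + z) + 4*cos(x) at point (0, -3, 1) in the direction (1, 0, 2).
6*sqrt(5)*exp(-2)/5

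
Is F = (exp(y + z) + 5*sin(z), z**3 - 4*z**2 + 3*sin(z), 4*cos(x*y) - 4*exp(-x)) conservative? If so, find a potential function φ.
No, ∇×F = (-4*x*sin(x*y) - 3*z**2 + 8*z - 3*cos(z), 4*y*sin(x*y) + exp(y + z) + 5*cos(z) - 4*exp(-x), -exp(y + z)) ≠ 0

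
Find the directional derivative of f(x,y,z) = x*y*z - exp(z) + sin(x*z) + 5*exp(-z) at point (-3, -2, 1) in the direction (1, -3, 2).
sqrt(14)*(-2*exp(2) - 10 - 5*E*cos(3) + 19*E)*exp(-1)/14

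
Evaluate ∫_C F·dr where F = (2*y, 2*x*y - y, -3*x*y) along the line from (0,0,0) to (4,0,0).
0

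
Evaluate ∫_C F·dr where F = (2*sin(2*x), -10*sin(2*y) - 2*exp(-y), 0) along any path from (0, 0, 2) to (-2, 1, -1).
-6 + 5*cos(2) - cos(4) + 2*exp(-1)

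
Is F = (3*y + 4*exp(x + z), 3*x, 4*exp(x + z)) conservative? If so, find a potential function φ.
Yes, F is conservative. φ = 3*x*y + 4*exp(x + z)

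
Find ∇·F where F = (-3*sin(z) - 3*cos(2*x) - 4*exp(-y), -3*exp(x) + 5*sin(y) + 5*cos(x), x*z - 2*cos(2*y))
x + 6*sin(2*x) + 5*cos(y)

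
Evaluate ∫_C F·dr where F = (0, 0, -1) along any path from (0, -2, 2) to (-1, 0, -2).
4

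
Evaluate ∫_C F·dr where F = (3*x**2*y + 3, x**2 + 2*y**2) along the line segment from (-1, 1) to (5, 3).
1120/3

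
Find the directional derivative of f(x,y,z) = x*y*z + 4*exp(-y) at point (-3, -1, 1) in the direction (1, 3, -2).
2*sqrt(14)*(-3*E - 4)/7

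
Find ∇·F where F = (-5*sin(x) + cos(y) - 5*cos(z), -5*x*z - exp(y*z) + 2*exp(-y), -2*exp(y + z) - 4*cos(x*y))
-z*exp(y*z) - 2*exp(y + z) - 5*cos(x) - 2*exp(-y)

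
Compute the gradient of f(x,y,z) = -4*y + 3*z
(0, -4, 3)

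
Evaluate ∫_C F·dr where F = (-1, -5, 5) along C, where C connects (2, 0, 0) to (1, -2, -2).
1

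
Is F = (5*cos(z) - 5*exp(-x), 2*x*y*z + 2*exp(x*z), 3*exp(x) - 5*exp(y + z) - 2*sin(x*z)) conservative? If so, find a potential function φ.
No, ∇×F = (-2*x*y - 2*x*exp(x*z) - 5*exp(y + z), 2*z*cos(x*z) - 3*exp(x) - 5*sin(z), 2*z*(y + exp(x*z))) ≠ 0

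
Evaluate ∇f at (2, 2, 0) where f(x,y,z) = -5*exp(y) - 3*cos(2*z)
(0, -5*exp(2), 0)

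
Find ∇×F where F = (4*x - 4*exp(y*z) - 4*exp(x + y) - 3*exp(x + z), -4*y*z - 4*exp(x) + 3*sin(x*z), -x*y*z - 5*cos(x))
(-x*z - 3*x*cos(x*z) + 4*y, y*z - 4*y*exp(y*z) - 3*exp(x + z) - 5*sin(x), 4*z*exp(y*z) + 3*z*cos(x*z) - 4*exp(x) + 4*exp(x + y))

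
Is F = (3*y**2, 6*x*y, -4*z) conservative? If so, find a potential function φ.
Yes, F is conservative. φ = 3*x*y**2 - 2*z**2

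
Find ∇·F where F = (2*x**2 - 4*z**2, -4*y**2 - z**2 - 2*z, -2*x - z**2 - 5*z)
4*x - 8*y - 2*z - 5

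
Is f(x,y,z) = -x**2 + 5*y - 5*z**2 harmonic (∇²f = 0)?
No, ∇²f = -12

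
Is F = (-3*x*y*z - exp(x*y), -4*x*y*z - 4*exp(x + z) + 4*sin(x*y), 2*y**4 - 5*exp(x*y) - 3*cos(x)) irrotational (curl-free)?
No, ∇×F = (4*x*y - 5*x*exp(x*y) + 8*y**3 + 4*exp(x + z), -3*x*y + 5*y*exp(x*y) - 3*sin(x), 3*x*z + x*exp(x*y) - 4*y*z + 4*y*cos(x*y) - 4*exp(x + z))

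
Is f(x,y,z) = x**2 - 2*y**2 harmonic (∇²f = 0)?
No, ∇²f = -2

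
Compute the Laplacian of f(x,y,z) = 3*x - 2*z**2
-4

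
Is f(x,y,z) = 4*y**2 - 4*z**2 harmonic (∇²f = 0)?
Yes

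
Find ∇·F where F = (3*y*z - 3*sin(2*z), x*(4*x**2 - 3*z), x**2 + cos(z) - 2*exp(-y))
-sin(z)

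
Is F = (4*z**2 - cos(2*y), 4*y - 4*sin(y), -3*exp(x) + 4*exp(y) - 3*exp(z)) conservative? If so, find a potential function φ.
No, ∇×F = (4*exp(y), 8*z + 3*exp(x), -2*sin(2*y)) ≠ 0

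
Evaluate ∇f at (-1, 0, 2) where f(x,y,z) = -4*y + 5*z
(0, -4, 5)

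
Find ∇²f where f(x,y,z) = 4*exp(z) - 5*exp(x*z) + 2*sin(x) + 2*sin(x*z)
-5*x**2*exp(x*z) - 2*x**2*sin(x*z) - 5*z**2*exp(x*z) - 2*z**2*sin(x*z) + 4*exp(z) - 2*sin(x)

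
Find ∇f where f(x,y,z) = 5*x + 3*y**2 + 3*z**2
(5, 6*y, 6*z)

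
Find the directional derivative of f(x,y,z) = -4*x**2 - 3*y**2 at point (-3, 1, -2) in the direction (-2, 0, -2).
-12*sqrt(2)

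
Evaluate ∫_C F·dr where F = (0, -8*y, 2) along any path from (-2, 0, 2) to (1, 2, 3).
-14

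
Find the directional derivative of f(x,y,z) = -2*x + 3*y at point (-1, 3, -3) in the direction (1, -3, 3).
-11*sqrt(19)/19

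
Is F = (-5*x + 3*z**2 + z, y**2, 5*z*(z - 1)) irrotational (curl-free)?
No, ∇×F = (0, 6*z + 1, 0)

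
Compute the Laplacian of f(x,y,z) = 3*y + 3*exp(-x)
3*exp(-x)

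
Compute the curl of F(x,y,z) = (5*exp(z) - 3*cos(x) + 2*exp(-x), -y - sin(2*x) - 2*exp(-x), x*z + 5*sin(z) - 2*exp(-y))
(2*exp(-y), -z + 5*exp(z), -2*cos(2*x) + 2*exp(-x))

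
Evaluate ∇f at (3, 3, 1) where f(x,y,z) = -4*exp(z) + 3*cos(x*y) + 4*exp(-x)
(-9*sin(9) - 4*exp(-3), -9*sin(9), -4*E)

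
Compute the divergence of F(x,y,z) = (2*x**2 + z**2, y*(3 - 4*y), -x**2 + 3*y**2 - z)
4*x - 8*y + 2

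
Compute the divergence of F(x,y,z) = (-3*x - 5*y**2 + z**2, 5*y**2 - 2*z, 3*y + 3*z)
10*y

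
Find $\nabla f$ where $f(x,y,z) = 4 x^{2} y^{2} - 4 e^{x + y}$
(8*x*y**2 - 4*exp(x + y), 8*x**2*y - 4*exp(x + y), 0)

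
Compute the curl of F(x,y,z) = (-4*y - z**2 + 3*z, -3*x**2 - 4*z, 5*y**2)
(10*y + 4, 3 - 2*z, 4 - 6*x)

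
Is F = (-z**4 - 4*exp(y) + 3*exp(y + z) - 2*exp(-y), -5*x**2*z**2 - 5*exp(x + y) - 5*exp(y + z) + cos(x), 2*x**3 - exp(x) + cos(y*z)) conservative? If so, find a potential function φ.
No, ∇×F = (10*x**2*z - z*sin(y*z) + 5*exp(y + z), -6*x**2 - 4*z**3 + exp(x) + 3*exp(y + z), ((-10*x*z**2 + 4*exp(y) - 5*exp(x + y) - 3*exp(y + z) - sin(x))*exp(y) - 2)*exp(-y)) ≠ 0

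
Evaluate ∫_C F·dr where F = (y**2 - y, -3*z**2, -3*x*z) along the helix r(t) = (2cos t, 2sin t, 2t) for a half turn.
112/3 + 50*pi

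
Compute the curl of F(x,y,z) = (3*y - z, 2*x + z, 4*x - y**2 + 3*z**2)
(-2*y - 1, -5, -1)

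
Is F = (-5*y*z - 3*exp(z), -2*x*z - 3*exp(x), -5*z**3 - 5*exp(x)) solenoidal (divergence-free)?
No, ∇·F = -15*z**2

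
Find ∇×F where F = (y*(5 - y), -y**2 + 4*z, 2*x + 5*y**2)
(10*y - 4, -2, 2*y - 5)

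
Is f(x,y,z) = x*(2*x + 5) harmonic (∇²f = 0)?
No, ∇²f = 4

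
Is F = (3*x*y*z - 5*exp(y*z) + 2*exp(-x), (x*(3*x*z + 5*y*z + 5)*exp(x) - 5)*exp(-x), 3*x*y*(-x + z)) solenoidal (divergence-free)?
No, ∇·F = 3*x*y + 5*x*z + 3*y*z - 2*exp(-x)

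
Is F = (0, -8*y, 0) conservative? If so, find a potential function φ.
Yes, F is conservative. φ = -4*y**2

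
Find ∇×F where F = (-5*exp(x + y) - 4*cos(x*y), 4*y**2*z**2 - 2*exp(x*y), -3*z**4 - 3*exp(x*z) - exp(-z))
(-8*y**2*z, 3*z*exp(x*z), -4*x*sin(x*y) - 2*y*exp(x*y) + 5*exp(x + y))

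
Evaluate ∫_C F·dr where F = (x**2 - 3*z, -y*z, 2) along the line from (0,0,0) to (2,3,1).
-4/3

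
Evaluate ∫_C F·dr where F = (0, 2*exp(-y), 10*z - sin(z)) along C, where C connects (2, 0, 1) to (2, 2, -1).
2 - 2*exp(-2)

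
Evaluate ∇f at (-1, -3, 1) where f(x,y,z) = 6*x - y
(6, -1, 0)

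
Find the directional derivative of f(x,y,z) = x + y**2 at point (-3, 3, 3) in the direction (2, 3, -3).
10*sqrt(22)/11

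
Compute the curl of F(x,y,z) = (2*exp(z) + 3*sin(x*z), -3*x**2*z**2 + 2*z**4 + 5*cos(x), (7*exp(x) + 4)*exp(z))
(6*x**2*z - 8*z**3, 3*x*cos(x*z) + 2*exp(z) - 7*exp(x + z), -6*x*z**2 - 5*sin(x))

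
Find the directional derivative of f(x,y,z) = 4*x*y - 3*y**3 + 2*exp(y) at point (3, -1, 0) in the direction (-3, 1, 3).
sqrt(19)*(2 + 15*E)*exp(-1)/19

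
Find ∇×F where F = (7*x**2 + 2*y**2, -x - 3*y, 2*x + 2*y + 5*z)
(2, -2, -4*y - 1)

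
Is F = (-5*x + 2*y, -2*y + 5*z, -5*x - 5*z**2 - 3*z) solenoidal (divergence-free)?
No, ∇·F = -10*z - 10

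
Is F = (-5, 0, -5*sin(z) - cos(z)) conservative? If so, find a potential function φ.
Yes, F is conservative. φ = -5*x - sin(z) + 5*cos(z)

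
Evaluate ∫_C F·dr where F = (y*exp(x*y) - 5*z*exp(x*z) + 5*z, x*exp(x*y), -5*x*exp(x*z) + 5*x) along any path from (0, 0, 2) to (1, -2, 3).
-5*exp(3) + exp(-2) + 19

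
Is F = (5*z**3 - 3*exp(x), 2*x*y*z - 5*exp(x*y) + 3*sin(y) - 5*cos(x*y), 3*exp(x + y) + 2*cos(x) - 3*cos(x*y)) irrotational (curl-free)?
No, ∇×F = (-2*x*y + 3*x*sin(x*y) + 3*exp(x + y), -3*y*sin(x*y) + 15*z**2 - 3*exp(x + y) + 2*sin(x), y*(2*z - 5*exp(x*y) + 5*sin(x*y)))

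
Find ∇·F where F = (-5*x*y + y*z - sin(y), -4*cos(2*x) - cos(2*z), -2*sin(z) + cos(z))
-5*y - sin(z) - 2*cos(z)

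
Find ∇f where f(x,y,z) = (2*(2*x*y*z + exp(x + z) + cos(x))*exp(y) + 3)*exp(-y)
(4*y*z + 2*exp(x + z) - 2*sin(x), 4*x*z - 3*exp(-y), 4*x*y + 2*exp(x + z))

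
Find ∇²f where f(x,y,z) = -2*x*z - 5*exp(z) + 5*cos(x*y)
-5*x**2*cos(x*y) - 5*y**2*cos(x*y) - 5*exp(z)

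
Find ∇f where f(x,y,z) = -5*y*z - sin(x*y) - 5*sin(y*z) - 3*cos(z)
(-y*cos(x*y), -x*cos(x*y) - 5*z*cos(y*z) - 5*z, -5*y*cos(y*z) - 5*y + 3*sin(z))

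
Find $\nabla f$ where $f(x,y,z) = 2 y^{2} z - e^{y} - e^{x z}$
(-z*exp(x*z), 4*y*z - exp(y), -x*exp(x*z) + 2*y**2)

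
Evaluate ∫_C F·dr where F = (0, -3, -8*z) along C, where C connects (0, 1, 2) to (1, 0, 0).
19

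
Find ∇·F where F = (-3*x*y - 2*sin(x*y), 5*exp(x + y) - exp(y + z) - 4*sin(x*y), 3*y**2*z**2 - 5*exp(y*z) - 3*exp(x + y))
-4*x*cos(x*y) + 6*y**2*z - 5*y*exp(y*z) - 2*y*cos(x*y) - 3*y + 5*exp(x + y) - exp(y + z)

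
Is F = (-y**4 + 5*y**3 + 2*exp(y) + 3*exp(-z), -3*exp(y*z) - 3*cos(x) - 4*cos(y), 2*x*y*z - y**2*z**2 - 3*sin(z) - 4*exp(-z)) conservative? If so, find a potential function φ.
No, ∇×F = (2*x*z - 2*y*z**2 + 3*y*exp(y*z), -2*y*z - 3*exp(-z), 4*y**3 - 15*y**2 - 2*exp(y) + 3*sin(x)) ≠ 0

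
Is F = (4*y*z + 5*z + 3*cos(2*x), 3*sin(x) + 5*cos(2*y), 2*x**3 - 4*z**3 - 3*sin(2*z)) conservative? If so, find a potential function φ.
No, ∇×F = (0, -6*x**2 + 4*y + 5, -4*z + 3*cos(x)) ≠ 0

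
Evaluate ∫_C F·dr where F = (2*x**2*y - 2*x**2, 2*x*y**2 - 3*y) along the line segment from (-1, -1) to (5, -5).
-2188/3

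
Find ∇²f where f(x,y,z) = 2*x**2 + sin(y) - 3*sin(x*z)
3*x**2*sin(x*z) + 3*z**2*sin(x*z) - sin(y) + 4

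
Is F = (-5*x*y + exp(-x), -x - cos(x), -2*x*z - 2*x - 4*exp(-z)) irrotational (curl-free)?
No, ∇×F = (0, 2*z + 2, 5*x + sin(x) - 1)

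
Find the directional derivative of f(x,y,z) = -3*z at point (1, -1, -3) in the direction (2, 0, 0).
0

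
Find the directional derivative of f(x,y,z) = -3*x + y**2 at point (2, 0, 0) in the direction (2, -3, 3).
-3*sqrt(22)/11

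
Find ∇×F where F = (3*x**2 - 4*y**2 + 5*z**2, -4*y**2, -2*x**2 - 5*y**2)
(-10*y, 4*x + 10*z, 8*y)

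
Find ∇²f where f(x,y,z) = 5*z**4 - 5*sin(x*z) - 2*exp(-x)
5*x**2*sin(x*z) + 5*z**2*sin(x*z) + 60*z**2 - 2*exp(-x)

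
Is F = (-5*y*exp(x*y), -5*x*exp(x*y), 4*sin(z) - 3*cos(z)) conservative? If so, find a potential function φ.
Yes, F is conservative. φ = -5*exp(x*y) - 3*sin(z) - 4*cos(z)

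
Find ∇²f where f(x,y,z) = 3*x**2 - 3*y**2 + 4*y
0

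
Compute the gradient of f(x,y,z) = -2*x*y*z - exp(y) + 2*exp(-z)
(-2*y*z, -2*x*z - exp(y), -2*x*y - 2*exp(-z))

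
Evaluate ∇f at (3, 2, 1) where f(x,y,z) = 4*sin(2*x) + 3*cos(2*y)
(8*cos(6), -6*sin(4), 0)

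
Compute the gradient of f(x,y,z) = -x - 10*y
(-1, -10, 0)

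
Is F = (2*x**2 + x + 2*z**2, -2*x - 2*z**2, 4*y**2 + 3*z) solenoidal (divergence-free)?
No, ∇·F = 4*x + 4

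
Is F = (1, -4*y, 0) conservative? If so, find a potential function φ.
Yes, F is conservative. φ = x - 2*y**2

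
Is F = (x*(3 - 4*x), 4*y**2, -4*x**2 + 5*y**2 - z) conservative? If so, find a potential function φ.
No, ∇×F = (10*y, 8*x, 0) ≠ 0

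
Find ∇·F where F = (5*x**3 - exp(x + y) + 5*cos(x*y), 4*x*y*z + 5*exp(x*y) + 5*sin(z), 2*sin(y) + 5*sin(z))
15*x**2 + 4*x*z + 5*x*exp(x*y) - 5*y*sin(x*y) - exp(x + y) + 5*cos(z)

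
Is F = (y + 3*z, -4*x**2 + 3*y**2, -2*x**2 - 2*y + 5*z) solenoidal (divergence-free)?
No, ∇·F = 6*y + 5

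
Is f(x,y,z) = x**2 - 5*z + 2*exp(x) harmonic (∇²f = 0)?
No, ∇²f = 2*exp(x) + 2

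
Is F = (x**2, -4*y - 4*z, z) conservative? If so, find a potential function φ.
No, ∇×F = (4, 0, 0) ≠ 0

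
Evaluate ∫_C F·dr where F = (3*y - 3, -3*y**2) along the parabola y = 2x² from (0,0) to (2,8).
-502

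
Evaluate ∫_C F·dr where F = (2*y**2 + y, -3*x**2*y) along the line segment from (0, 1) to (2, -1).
-8/3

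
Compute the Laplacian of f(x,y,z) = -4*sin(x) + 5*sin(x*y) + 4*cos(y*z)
-5*x**2*sin(x*y) - 5*y**2*sin(x*y) - 4*y**2*cos(y*z) - 4*z**2*cos(y*z) + 4*sin(x)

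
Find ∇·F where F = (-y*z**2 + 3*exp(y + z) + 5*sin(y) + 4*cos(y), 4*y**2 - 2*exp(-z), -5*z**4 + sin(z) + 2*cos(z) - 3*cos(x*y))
8*y - 20*z**3 - 2*sin(z) + cos(z)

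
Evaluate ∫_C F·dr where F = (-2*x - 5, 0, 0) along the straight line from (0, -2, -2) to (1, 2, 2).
-6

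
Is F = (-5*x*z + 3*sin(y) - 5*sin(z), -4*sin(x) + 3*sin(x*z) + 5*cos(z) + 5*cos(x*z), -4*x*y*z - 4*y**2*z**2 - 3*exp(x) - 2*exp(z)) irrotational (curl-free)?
No, ∇×F = (-4*x*z + 5*x*sin(x*z) - 3*x*cos(x*z) - 8*y*z**2 + 5*sin(z), -5*x + 4*y*z + 3*exp(x) - 5*cos(z), -5*z*sin(x*z) + 3*z*cos(x*z) - 4*cos(x) - 3*cos(y))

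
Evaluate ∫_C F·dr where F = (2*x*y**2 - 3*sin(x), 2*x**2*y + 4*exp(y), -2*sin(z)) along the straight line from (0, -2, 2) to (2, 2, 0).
cos(2) + 15 + 8*sinh(2)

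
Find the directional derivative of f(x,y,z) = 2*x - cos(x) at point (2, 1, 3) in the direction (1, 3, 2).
sqrt(14)*(sin(2) + 2)/14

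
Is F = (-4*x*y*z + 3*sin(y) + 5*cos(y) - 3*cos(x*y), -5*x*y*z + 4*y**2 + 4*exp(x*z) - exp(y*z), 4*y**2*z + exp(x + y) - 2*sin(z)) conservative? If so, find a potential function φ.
No, ∇×F = (5*x*y - 4*x*exp(x*z) + 8*y*z + y*exp(y*z) + exp(x + y), -4*x*y - exp(x + y), 4*x*z - 3*x*sin(x*y) - 5*y*z + 4*z*exp(x*z) + 5*sin(y) - 3*cos(y)) ≠ 0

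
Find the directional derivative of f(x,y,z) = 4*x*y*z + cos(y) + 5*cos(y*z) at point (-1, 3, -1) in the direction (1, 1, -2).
sqrt(6)*(8/3 - 6*sin(3))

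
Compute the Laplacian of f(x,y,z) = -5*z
0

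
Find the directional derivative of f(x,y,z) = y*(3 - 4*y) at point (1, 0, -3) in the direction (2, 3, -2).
9*sqrt(17)/17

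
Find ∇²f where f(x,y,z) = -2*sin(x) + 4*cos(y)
2*sin(x) - 4*cos(y)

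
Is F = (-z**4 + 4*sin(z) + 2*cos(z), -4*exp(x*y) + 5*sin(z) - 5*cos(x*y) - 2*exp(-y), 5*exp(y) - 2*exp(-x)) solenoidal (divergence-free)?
No, ∇·F = -4*x*exp(x*y) + 5*x*sin(x*y) + 2*exp(-y)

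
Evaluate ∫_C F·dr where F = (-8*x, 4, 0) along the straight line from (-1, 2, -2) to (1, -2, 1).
-16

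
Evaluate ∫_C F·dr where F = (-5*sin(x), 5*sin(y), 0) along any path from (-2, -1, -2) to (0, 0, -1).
-5*cos(2) + 5*cos(1)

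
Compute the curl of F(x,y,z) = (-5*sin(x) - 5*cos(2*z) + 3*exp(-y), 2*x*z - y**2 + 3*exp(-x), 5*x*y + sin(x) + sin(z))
(3*x, -5*y + 10*sin(2*z) - cos(x), 2*z + 3*exp(-y) - 3*exp(-x))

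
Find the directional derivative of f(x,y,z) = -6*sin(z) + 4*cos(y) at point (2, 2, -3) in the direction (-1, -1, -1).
sqrt(3)*(2*cos(3) + 4*sin(2)/3)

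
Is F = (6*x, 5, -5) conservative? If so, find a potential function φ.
Yes, F is conservative. φ = 3*x**2 + 5*y - 5*z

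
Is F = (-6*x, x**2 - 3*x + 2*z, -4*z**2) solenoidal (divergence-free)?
No, ∇·F = -8*z - 6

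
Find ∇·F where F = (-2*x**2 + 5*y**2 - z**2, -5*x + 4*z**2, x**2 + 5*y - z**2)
-4*x - 2*z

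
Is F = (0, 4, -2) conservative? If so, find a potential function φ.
Yes, F is conservative. φ = 4*y - 2*z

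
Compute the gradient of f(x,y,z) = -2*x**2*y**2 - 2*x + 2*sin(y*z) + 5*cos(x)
(-4*x*y**2 - 5*sin(x) - 2, -4*x**2*y + 2*z*cos(y*z), 2*y*cos(y*z))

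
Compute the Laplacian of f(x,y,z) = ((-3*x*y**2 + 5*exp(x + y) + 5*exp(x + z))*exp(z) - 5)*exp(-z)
-6*x + 10*exp(x + y) + 10*exp(x + z) - 5*exp(-z)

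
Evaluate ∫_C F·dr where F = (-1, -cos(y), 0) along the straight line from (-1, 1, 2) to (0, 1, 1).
-1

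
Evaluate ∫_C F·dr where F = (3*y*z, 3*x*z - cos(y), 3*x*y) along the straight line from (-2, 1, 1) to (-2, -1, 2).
2*sin(1) + 18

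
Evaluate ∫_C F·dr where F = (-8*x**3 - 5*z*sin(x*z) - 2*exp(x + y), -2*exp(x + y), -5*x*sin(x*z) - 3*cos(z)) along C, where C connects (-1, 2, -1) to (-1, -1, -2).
-5*cos(1) - 3*sin(1) + 5*cos(2) - 2*exp(-2) + 3*sin(2) + 2*E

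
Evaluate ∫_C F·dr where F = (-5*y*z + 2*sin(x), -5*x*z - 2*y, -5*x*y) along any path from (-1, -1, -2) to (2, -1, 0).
-10 - 2*cos(2) + 2*cos(1)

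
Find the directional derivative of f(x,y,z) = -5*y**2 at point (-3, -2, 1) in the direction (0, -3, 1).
-6*sqrt(10)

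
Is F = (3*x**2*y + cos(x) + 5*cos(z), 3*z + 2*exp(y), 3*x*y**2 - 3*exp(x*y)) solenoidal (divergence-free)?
No, ∇·F = 6*x*y + 2*exp(y) - sin(x)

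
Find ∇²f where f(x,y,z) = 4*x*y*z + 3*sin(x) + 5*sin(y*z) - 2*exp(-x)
-5*y**2*sin(y*z) - 5*z**2*sin(y*z) - 3*sin(x) - 2*exp(-x)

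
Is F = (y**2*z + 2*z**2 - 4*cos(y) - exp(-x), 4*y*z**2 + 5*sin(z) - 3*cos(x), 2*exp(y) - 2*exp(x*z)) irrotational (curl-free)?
No, ∇×F = (-8*y*z + 2*exp(y) - 5*cos(z), y**2 + 2*z*exp(x*z) + 4*z, -2*y*z + 3*sin(x) - 4*sin(y))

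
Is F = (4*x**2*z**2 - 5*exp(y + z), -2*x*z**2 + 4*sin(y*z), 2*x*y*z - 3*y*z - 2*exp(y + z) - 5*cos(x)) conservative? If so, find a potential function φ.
No, ∇×F = (6*x*z - 4*y*cos(y*z) - 3*z - 2*exp(y + z), 8*x**2*z - 2*y*z - 5*exp(y + z) - 5*sin(x), -2*z**2 + 5*exp(y + z)) ≠ 0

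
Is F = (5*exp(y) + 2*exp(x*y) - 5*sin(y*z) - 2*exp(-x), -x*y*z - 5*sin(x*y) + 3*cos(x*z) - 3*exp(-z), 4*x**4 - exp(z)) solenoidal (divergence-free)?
No, ∇·F = -x*z - 5*x*cos(x*y) + 2*y*exp(x*y) - exp(z) + 2*exp(-x)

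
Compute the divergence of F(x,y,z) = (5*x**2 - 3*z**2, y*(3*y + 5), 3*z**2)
10*x + 6*y + 6*z + 5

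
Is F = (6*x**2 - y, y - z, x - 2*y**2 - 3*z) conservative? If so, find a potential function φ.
No, ∇×F = (1 - 4*y, -1, 1) ≠ 0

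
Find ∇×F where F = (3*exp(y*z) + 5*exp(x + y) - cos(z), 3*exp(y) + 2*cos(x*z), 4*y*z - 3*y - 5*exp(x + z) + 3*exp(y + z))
(2*x*sin(x*z) + 4*z + 3*exp(y + z) - 3, 3*y*exp(y*z) + 5*exp(x + z) + sin(z), -3*z*exp(y*z) - 2*z*sin(x*z) - 5*exp(x + y))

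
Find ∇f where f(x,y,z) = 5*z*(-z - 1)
(0, 0, -10*z - 5)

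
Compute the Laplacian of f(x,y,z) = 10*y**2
20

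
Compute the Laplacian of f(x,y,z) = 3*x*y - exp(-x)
-exp(-x)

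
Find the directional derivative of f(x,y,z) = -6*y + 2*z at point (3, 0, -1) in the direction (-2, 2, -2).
-8*sqrt(3)/3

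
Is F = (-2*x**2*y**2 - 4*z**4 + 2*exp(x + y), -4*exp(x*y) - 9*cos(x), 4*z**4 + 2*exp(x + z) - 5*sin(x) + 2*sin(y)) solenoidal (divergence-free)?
No, ∇·F = -4*x*y**2 - 4*x*exp(x*y) + 16*z**3 + 2*exp(x + y) + 2*exp(x + z)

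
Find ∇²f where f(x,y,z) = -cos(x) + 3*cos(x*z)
-3*x**2*cos(x*z) - 3*z**2*cos(x*z) + cos(x)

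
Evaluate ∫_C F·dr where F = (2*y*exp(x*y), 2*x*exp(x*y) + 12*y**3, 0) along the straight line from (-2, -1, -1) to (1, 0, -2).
-2*exp(2) - 1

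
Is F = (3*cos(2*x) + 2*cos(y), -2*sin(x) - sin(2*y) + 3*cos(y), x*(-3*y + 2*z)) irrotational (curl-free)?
No, ∇×F = (-3*x, 3*y - 2*z, 2*sin(y) - 2*cos(x))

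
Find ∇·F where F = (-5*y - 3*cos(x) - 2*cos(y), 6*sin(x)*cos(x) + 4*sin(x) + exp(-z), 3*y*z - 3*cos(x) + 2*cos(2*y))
3*y + 3*sin(x)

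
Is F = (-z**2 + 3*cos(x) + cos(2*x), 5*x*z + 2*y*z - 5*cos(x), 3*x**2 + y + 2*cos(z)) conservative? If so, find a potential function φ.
No, ∇×F = (-5*x - 2*y + 1, -6*x - 2*z, 5*z + 5*sin(x)) ≠ 0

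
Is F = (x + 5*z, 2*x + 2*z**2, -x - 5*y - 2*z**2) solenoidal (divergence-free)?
No, ∇·F = 1 - 4*z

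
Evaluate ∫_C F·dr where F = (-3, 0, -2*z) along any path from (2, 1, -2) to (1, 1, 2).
3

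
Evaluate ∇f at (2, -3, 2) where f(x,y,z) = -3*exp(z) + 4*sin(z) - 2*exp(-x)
(2*exp(-2), 0, -3*exp(2) + 4*cos(2))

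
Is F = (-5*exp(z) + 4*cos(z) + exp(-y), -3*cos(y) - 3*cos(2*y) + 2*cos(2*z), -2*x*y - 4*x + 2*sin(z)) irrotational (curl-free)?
No, ∇×F = (-2*x + 4*sin(2*z), 2*y - 5*exp(z) - 4*sin(z) + 4, exp(-y))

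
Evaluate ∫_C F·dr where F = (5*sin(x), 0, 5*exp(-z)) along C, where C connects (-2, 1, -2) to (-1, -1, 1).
5*(-1 + E*(-cos(1) + cos(2) + exp(2)))*exp(-1)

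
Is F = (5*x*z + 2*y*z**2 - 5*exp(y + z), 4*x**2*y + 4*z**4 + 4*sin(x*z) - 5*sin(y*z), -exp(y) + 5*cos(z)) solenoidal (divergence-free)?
No, ∇·F = 4*x**2 - 5*z*cos(y*z) + 5*z - 5*sin(z)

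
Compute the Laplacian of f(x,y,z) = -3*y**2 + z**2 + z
-4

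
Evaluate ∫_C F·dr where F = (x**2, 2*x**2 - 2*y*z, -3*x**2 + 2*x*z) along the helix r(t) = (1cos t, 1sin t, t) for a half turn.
-14/3 - pi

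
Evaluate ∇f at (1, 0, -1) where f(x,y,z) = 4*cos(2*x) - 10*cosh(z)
(-8*sin(2), 0, 10*sinh(1))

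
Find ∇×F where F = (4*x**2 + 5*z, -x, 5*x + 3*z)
(0, 0, -1)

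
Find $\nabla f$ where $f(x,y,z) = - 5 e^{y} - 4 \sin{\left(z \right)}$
(0, -5*exp(y), -4*cos(z))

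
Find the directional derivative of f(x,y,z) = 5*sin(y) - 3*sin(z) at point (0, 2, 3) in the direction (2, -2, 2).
sqrt(3)*(-5*cos(2)/3 - cos(3))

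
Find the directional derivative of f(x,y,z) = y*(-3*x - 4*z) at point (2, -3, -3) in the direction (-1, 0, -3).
-9*sqrt(10)/2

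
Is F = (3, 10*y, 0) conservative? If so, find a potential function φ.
Yes, F is conservative. φ = 3*x + 5*y**2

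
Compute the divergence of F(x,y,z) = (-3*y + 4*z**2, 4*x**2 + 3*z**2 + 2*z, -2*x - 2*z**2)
-4*z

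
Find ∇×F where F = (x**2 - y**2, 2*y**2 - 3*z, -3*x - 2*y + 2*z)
(1, 3, 2*y)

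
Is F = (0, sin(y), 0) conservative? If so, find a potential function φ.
Yes, F is conservative. φ = -cos(y)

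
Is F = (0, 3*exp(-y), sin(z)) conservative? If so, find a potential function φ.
Yes, F is conservative. φ = -cos(z) - 3*exp(-y)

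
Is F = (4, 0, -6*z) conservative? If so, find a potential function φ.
Yes, F is conservative. φ = 4*x - 3*z**2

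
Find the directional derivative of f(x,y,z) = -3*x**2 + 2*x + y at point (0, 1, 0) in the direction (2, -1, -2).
1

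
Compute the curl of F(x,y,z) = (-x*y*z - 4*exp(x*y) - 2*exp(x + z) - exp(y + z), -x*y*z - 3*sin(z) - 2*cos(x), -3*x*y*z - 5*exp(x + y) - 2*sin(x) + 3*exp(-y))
(x*y - 3*x*z - 5*exp(x + y) + 3*cos(z) - 3*exp(-y), -x*y + 3*y*z + 5*exp(x + y) - 2*exp(x + z) - exp(y + z) + 2*cos(x), x*z + 4*x*exp(x*y) - y*z + exp(y + z) + 2*sin(x))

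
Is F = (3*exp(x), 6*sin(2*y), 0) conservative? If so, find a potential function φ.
Yes, F is conservative. φ = 3*exp(x) - 3*cos(2*y)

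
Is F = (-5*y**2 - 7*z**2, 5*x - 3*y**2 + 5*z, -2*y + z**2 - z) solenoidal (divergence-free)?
No, ∇·F = -6*y + 2*z - 1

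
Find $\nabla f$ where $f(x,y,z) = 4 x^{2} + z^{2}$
(8*x, 0, 2*z)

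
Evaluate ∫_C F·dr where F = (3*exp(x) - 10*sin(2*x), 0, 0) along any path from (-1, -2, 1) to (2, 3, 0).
5*cos(4) - 3*exp(-1) - 5*cos(2) + 3*exp(2)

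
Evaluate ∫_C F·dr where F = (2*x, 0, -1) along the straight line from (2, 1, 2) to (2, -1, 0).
2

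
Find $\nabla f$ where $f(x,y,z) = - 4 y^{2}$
(0, -8*y, 0)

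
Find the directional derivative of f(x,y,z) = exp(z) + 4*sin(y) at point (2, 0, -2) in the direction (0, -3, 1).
sqrt(10)*(1 - 12*exp(2))*exp(-2)/10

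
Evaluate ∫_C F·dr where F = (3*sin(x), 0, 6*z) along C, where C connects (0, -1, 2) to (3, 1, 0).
-9 - 3*cos(3)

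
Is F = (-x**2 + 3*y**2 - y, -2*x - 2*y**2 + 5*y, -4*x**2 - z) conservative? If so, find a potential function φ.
No, ∇×F = (0, 8*x, -6*y - 1) ≠ 0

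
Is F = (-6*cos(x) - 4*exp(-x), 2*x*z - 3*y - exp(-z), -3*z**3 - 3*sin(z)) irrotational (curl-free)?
No, ∇×F = (-2*x - exp(-z), 0, 2*z)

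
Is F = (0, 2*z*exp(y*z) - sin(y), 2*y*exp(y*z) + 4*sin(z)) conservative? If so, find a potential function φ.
Yes, F is conservative. φ = 2*exp(y*z) + cos(y) - 4*cos(z)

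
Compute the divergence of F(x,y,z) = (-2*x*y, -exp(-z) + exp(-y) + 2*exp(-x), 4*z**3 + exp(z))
-2*y + 12*z**2 + exp(z) - exp(-y)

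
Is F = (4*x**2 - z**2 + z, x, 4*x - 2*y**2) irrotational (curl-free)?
No, ∇×F = (-4*y, -2*z - 3, 1)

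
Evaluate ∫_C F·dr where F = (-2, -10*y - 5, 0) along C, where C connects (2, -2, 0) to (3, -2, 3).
-2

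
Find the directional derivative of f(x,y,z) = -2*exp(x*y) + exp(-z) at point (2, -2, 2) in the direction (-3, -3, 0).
0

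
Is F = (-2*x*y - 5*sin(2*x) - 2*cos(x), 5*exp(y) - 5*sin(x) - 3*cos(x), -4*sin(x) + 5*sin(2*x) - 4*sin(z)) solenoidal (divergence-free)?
No, ∇·F = -2*y + 5*exp(y) + 2*sin(x) - 10*cos(2*x) - 4*cos(z)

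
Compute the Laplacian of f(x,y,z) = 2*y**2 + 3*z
4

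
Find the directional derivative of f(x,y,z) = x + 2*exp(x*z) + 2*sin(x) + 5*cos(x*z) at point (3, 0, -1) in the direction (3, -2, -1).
3*sqrt(14)*(2*exp(3)*cos(3) - 10*exp(3)*sin(3) - 4 + exp(3))*exp(-3)/14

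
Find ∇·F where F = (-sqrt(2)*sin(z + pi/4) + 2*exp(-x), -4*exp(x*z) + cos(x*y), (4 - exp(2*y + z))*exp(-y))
-x*sin(x*y) - exp(y + z) - 2*exp(-x)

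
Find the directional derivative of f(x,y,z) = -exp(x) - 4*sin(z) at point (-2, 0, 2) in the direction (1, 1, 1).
-sqrt(3)*(4*exp(2)*cos(2) + 1)*exp(-2)/3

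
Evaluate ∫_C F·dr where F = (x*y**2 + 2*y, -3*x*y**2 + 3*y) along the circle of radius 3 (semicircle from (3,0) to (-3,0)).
-315*pi/8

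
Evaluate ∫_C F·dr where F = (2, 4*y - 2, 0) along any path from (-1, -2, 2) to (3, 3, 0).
8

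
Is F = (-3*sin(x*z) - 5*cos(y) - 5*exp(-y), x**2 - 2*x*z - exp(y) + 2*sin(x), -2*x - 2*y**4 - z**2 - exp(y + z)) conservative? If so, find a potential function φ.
No, ∇×F = (2*x - 8*y**3 - exp(y + z), -3*x*cos(x*z) + 2, 2*x - 2*z - 5*sin(y) + 2*cos(x) - 5*exp(-y)) ≠ 0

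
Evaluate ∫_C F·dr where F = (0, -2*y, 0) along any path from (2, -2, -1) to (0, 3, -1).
-5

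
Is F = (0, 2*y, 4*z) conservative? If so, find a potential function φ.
Yes, F is conservative. φ = y**2 + 2*z**2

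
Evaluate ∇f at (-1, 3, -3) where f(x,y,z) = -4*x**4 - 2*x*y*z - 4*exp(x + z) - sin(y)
(34 - 4*exp(-4), -6 - cos(3), 6 - 4*exp(-4))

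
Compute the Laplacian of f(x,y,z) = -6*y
0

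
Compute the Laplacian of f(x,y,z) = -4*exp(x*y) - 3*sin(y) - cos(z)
-4*x**2*exp(x*y) - 4*y**2*exp(x*y) + 3*sin(y) + cos(z)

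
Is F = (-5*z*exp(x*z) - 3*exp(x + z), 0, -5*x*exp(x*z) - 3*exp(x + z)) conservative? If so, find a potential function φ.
Yes, F is conservative. φ = -5*exp(x*z) - 3*exp(x + z)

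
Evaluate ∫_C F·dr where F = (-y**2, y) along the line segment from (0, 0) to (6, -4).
-24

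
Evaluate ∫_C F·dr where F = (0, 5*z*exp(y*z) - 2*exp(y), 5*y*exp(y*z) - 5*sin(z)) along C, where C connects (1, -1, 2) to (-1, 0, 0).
-5*exp(-2) + 2*exp(-1) - 5*cos(2) + 8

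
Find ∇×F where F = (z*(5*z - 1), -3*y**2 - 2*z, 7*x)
(2, 10*z - 8, 0)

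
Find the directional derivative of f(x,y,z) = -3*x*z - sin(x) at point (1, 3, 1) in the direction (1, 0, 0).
-3 - cos(1)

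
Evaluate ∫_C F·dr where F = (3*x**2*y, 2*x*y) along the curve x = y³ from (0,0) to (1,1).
13/10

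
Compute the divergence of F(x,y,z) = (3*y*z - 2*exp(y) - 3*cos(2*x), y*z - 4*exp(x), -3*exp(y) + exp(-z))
z + 6*sin(2*x) - exp(-z)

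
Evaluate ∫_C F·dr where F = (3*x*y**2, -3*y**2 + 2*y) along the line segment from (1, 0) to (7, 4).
480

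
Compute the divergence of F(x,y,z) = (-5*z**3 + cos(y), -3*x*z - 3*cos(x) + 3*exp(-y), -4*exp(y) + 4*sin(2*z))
8*cos(2*z) - 3*exp(-y)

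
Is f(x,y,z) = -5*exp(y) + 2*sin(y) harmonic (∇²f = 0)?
No, ∇²f = -5*exp(y) - 2*sin(y)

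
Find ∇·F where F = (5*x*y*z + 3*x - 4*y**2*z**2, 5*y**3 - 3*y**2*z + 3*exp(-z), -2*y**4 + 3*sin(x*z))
3*x*cos(x*z) + 15*y**2 - y*z + 3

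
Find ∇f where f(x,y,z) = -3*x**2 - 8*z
(-6*x, 0, -8)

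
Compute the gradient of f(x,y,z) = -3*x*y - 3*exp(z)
(-3*y, -3*x, -3*exp(z))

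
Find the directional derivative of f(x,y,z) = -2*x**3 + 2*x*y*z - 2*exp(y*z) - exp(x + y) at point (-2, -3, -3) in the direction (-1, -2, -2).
-8*exp(9) - 14 + exp(-5)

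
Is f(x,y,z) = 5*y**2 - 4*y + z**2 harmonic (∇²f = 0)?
No, ∇²f = 12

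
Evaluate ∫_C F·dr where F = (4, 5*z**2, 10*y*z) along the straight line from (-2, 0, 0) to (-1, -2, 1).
-6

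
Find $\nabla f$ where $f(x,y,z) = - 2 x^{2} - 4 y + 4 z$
(-4*x, -4, 4)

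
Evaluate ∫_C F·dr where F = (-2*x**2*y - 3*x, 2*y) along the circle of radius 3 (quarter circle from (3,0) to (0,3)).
45/2 + 81*pi/8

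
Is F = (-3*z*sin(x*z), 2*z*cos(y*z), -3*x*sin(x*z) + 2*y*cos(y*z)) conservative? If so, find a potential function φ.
Yes, F is conservative. φ = 2*sin(y*z) + 3*cos(x*z)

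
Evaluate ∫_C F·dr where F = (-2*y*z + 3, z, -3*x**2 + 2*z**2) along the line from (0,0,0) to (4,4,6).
8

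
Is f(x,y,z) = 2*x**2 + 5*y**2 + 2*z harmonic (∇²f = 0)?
No, ∇²f = 14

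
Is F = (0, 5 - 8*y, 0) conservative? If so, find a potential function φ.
Yes, F is conservative. φ = y*(5 - 4*y)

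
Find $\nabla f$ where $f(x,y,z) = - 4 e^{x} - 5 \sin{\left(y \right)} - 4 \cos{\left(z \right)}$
(-4*exp(x), -5*cos(y), 4*sin(z))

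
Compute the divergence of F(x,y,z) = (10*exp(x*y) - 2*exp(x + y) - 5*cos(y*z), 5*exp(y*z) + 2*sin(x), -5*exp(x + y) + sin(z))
10*y*exp(x*y) + 5*z*exp(y*z) - 2*exp(x + y) + cos(z)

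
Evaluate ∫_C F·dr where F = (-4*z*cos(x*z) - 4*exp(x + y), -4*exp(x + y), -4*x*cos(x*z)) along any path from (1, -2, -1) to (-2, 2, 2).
-4 - 4*sin(1) + 4*sin(4) + 4*exp(-1)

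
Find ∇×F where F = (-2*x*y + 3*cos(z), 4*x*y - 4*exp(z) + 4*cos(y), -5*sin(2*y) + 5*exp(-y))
(4*exp(z) - 10*cos(2*y) - 5*exp(-y), -3*sin(z), 2*x + 4*y)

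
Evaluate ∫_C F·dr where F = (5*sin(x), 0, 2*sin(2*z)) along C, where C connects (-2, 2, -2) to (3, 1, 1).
4*cos(2) + cos(4) - 5*cos(3)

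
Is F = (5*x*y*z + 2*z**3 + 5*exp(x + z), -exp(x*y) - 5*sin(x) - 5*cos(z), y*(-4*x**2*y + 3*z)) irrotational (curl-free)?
No, ∇×F = (-8*x**2*y + 3*z - 5*sin(z), 8*x*y**2 + 5*x*y + 6*z**2 + 5*exp(x + z), -5*x*z - y*exp(x*y) - 5*cos(x))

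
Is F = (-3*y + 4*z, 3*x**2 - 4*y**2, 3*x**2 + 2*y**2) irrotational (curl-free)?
No, ∇×F = (4*y, 4 - 6*x, 6*x + 3)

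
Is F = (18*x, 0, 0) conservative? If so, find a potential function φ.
Yes, F is conservative. φ = 9*x**2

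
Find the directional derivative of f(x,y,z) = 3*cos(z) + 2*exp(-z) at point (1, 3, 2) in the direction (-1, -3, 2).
-sqrt(14)*(2 + 3*exp(2)*sin(2))*exp(-2)/7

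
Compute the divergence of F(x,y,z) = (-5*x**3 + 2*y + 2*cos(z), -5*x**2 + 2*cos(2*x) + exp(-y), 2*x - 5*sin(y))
-15*x**2 - exp(-y)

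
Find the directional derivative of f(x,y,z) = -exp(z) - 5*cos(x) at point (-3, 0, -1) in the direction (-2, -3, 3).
sqrt(22)*(-3 + 10*E*sin(3))*exp(-1)/22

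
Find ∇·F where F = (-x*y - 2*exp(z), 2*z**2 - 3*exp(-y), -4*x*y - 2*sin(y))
-y + 3*exp(-y)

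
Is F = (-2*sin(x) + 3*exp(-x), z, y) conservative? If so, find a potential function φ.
Yes, F is conservative. φ = y*z + 2*cos(x) - 3*exp(-x)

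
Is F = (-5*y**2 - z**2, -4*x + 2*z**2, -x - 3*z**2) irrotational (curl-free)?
No, ∇×F = (-4*z, 1 - 2*z, 10*y - 4)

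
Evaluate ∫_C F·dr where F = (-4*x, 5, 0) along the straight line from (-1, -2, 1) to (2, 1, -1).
9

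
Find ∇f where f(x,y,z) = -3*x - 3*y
(-3, -3, 0)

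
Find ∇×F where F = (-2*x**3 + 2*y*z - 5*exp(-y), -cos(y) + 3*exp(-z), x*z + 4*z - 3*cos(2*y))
(6*sin(2*y) + 3*exp(-z), 2*y - z, -2*z - 5*exp(-y))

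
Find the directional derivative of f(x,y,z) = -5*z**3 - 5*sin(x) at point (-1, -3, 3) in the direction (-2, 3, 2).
10*sqrt(17)*(-27 + cos(1))/17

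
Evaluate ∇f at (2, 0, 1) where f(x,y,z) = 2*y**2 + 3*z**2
(0, 0, 6)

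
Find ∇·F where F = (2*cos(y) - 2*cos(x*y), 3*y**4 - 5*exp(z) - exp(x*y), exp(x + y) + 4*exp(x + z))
-x*exp(x*y) + 12*y**3 + 2*y*sin(x*y) + 4*exp(x + z)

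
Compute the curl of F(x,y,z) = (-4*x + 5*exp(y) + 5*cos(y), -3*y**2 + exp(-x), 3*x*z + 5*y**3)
(15*y**2, -3*z, -5*exp(y) + 5*sin(y) - exp(-x))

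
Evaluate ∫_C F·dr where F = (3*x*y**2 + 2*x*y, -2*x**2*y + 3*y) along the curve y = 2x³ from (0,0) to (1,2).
53/10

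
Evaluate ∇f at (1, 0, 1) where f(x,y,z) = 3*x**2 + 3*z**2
(6, 0, 6)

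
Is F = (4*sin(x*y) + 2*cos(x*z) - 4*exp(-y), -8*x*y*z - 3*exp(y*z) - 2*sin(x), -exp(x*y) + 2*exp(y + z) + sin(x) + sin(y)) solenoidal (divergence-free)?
No, ∇·F = -8*x*z + 4*y*cos(x*y) - 3*z*exp(y*z) - 2*z*sin(x*z) + 2*exp(y + z)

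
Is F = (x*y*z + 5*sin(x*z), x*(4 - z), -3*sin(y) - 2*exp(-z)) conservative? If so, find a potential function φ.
No, ∇×F = (x - 3*cos(y), x*(y + 5*cos(x*z)), -x*z - z + 4) ≠ 0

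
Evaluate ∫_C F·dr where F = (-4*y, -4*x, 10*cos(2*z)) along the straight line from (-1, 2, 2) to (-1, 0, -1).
-8 - 5*sin(2) - 5*sin(4)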